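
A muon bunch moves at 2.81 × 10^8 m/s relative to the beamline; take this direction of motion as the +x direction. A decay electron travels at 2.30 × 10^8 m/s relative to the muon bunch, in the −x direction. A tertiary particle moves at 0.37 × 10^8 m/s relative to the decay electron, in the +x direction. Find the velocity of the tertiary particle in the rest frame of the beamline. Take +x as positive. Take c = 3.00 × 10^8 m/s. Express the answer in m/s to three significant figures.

Apply u = (u' + v)/(1 + u'v/c²) successively, working outward toward the beamline.
(Dividing each given speed by c = 3.00 × 10^8 m/s to work in units of c.)
Start: velocity of the muon bunch relative to the beamline = 0.9367c.
Compose with the decay electron (u' = -0.767 in the muon bunch frame): u_1 = (-0.767 + 0.937) / (1 + (-0.767)·0.937) = 0.1700/0.2819 = 0.6031.
Compose with the tertiary particle (u' = 0.123 in the decay electron frame): u_2 = (0.123 + 0.603) / (1 + 0.123·0.603) = 0.7264/1.0744 = 0.6761.
So u = 0.6761 × 3.00 × 10^8 m/s.

+2.03 × 10^8 m/s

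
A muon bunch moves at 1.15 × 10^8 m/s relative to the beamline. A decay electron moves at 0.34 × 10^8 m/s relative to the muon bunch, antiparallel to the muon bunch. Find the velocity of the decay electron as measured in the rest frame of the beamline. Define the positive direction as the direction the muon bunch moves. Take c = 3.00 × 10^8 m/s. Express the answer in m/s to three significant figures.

+8.47 × 10^7 m/s

In units of c (dividing by 3.00 × 10^8 m/s): v = 0.383, u' = -0.113.
u = (u' + v)/(1 + u'v/c²):
u = (-0.113 + 0.383) / (1 + (-0.113)·0.383) = 0.2700/0.9566 = 0.2823
(Galilean addition would give +0.270c.)
Converting back: u = 0.2823 × 3.00 × 10^8 m/s.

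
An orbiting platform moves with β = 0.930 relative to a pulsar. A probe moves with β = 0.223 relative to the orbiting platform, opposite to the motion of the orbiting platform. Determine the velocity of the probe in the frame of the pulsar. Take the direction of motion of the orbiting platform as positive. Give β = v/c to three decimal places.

β = +0.892

With v = 0.930 and u' = -0.223 (in units of c),
u = (u' + v)/(1 + u'v/c²):
u = (-0.223 + 0.930) / (1 + (-0.223)·0.930) = 0.7070/0.7926 = 0.8920
(Galilean addition would give +0.707c.)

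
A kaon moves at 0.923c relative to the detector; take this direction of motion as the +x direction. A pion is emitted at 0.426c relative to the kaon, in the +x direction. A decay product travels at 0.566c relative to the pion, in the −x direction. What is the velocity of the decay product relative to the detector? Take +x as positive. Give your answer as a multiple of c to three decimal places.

+0.890c

Apply u = (u' + v)/(1 + u'v/c²) successively, working outward toward the detector.
Start: velocity of the kaon relative to the detector = 0.9230c.
Compose with the pion (u' = 0.426 in the kaon frame): u_1 = (0.426 + 0.923) / (1 + 0.426·0.923) = 1.3490/1.3932 = 0.9683.
Compose with the decay product (u' = -0.566 in the pion frame): u_2 = (-0.566 + 0.968) / (1 + (-0.566)·0.968) = 0.4023/0.4520 = 0.8901.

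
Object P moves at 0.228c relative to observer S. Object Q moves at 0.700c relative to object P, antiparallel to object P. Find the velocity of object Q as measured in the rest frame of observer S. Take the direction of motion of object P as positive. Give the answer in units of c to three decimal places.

With v = 0.228 and u' = -0.700 (in units of c),
u = (u' + v)/(1 + u'v/c²):
u = (-0.700 + 0.228) / (1 + (-0.700)·0.228) = -0.4720/0.8404 = -0.5616

-0.562c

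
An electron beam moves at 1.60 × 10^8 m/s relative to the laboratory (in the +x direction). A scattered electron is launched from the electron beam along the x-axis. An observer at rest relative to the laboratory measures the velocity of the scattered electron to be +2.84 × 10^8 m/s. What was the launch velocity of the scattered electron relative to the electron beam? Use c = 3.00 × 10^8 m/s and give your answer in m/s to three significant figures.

v = 0.533c, u = 0.947c.
Invert the composition law: u' = (u − v)/(1 − uv/c²).
u' = (0.947 − 0.533) / (1 − (0.947)(0.533)) = 0.4133/0.4951 = 0.8348.
u' = 0.8348 × 3.00 × 10^8 m/s.

+2.50 × 10^8 m/s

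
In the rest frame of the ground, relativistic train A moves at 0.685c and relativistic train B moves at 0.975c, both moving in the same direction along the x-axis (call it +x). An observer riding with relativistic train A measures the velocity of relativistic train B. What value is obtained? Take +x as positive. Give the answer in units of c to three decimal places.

β_A = 0.685, β_B = 0.975.
Transform to A's frame with the inverse velocity-addition law: u' = (u − v)/(1 − uv/c²), taking u = β_B and v = β_A.
u' = (0.975 − 0.685) / (1 − (0.685)(0.975)) = 0.2900/0.3321 = 0.8732.

+0.873c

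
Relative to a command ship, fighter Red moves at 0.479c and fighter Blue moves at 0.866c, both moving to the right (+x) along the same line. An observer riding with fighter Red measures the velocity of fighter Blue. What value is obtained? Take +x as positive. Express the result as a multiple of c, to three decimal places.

+0.661c

β_A = 0.479, β_B = 0.866.
Transform to A's frame with the inverse velocity-addition law: u' = (u − v)/(1 − uv/c²), taking u = β_B and v = β_A.
u' = (0.866 − 0.479) / (1 − (0.479)(0.866)) = 0.3870/0.5852 = 0.6613.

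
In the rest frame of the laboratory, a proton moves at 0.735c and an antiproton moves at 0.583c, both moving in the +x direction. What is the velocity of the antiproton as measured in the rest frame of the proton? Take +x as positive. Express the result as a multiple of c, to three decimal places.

-0.266c

β_A = 0.735, β_B = 0.583.
Transform to A's frame with the inverse velocity-addition law: u' = (u − v)/(1 − uv/c²), taking u = β_B and v = β_A.
u' = (0.583 − 0.735) / (1 − (0.735)(0.583)) = -0.1520/0.5715 = -0.2660.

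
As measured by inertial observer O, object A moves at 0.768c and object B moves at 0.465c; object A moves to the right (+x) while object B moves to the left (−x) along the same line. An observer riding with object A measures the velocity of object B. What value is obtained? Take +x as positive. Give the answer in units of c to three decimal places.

-0.909c

β_A = 0.768, β_B = -0.465.
Transform to A's frame with the inverse velocity-addition law: u' = (u − v)/(1 − uv/c²), taking u = β_B and v = β_A.
u' = (-0.465 − 0.768) / (1 − (0.768)(-0.465)) = -1.2330/1.3571 = -0.9085.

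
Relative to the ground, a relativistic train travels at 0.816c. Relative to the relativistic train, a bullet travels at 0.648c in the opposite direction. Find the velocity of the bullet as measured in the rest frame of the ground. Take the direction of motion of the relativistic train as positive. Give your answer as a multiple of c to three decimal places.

With v = 0.816 and u' = -0.648 (in units of c),
u = (u' + v)/(1 + u'v/c²):
u = (-0.648 + 0.816) / (1 + (-0.648)·0.816) = 0.1680/0.4712 = 0.3565
(Galilean addition would give +0.168c.)

+0.357c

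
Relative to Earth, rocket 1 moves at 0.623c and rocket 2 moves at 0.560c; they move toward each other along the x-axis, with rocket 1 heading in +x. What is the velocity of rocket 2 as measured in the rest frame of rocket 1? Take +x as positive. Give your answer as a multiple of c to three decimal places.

-0.877c

β_A = 0.623, β_B = -0.560.
Transform to A's frame with the inverse velocity-addition law: u' = (u − v)/(1 − uv/c²), taking u = β_B and v = β_A.
u' = (-0.560 − 0.623) / (1 − (0.623)(-0.560)) = -1.1830/1.3489 = -0.8770.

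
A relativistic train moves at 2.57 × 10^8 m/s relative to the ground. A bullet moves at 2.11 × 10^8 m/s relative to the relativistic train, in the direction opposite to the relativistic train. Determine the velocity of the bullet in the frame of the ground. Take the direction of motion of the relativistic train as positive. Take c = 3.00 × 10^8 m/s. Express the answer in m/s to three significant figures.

+1.16 × 10^8 m/s

In units of c (dividing by 3.00 × 10^8 m/s): v = 0.857, u' = -0.703.
u = (u' + v)/(1 + u'v/c²):
u = (-0.703 + 0.857) / (1 + (-0.703)·0.857) = 0.1533/0.3975 = 0.3858
Converting back: u = 0.3858 × 3.00 × 10^8 m/s.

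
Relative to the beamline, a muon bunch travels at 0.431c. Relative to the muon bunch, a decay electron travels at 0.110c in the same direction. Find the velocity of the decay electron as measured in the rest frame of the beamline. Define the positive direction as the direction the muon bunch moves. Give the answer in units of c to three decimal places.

With v = 0.431 and u' = 0.110 (in units of c),
u = (u' + v)/(1 + u'v/c²):
u = (0.110 + 0.431) / (1 + 0.110·0.431) = 0.5410/1.0474 = 0.5165
(Galilean addition would give +0.541c.)

0.517c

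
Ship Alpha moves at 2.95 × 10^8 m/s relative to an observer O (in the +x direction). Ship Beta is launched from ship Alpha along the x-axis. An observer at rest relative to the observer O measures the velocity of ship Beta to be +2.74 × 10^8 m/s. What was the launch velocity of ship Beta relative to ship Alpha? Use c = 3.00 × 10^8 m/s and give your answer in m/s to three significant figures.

v = 0.983c, u = 0.913c.
Invert the composition law: u' = (u − v)/(1 − uv/c²).
u' = (0.913 − 0.983) / (1 − (0.913)(0.983)) = -0.0700/0.1019 = -0.6870.
u' = -0.6870 × 3.00 × 10^8 m/s.

-2.06 × 10^8 m/s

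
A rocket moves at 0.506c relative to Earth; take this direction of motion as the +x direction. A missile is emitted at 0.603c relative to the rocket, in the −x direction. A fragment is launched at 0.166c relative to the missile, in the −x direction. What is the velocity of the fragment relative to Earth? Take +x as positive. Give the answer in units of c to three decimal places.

Apply u = (u' + v)/(1 + u'v/c²) successively, working outward toward Earth.
Start: velocity of the rocket relative to Earth = 0.5060c.
Compose with the missile (u' = -0.603 in the rocket frame): u_1 = (-0.603 + 0.506) / (1 + (-0.603)·0.506) = -0.0970/0.6949 = -0.1396.
Compose with the fragment (u' = -0.166 in the missile frame): u_2 = (-0.166 + (-0.140)) / (1 + (-0.166)·(-0.140)) = -0.3056/1.0232 = -0.2987.

-0.299c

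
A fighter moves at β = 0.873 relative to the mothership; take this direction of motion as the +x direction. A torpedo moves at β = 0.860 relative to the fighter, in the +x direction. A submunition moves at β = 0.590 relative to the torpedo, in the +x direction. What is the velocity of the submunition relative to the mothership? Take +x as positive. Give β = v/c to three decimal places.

Apply u = (u' + v)/(1 + u'v/c²) successively, working outward toward the mothership.
Start: velocity of the fighter relative to the mothership = 0.8730c.
Compose with the torpedo (u' = 0.860 in the fighter frame): u_1 = (0.860 + 0.873) / (1 + 0.860·0.873) = 1.7330/1.7508 = 0.9898.
Compose with the submunition (u' = 0.590 in the torpedo frame): u_2 = (0.590 + 0.990) / (1 + 0.590·0.990) = 1.5798/1.5840 = 0.9974.

β = 0.997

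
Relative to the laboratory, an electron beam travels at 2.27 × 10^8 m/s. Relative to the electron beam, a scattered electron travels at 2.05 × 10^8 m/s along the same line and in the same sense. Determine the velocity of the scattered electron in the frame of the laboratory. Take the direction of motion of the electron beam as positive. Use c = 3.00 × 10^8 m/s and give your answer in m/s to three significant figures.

2.85 × 10^8 m/s

In units of c (dividing by 3.00 × 10^8 m/s): v = 0.757, u' = 0.683.
u = (u' + v)/(1 + u'v/c²):
u = (0.683 + 0.757) / (1 + 0.683·0.757) = 1.4400/1.5171 = 0.9492
Converting back: u = 0.9492 × 3.00 × 10^8 m/s.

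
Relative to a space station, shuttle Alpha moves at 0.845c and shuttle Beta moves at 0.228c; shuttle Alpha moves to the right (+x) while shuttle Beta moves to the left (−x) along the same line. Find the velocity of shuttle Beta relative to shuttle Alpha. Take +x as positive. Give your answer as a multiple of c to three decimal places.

β_A = 0.845, β_B = -0.228.
Transform to A's frame with the inverse velocity-addition law: u' = (u − v)/(1 − uv/c²), taking u = β_B and v = β_A.
u' = (-0.228 − 0.845) / (1 − (0.845)(-0.228)) = -1.0730/1.1927 = -0.8997.

-0.900c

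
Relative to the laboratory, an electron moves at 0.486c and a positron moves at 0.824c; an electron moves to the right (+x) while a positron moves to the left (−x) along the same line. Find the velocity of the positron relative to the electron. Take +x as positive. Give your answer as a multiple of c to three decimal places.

-0.935c

β_A = 0.486, β_B = -0.824.
Transform to A's frame with the inverse velocity-addition law: u' = (u − v)/(1 − uv/c²), taking u = β_B and v = β_A.
u' = (-0.824 − 0.486) / (1 − (0.486)(-0.824)) = -1.3100/1.4005 = -0.9354.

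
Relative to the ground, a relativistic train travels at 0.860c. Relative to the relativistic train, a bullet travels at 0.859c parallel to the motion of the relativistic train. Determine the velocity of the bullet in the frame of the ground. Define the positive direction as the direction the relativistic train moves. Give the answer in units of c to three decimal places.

With v = 0.860 and u' = 0.859 (in units of c),
u = (u' + v)/(1 + u'v/c²):
u = (0.859 + 0.860) / (1 + 0.859·0.860) = 1.7190/1.7387 = 0.9886
(Galilean addition would give +1.719c, exceeding c.)

0.989c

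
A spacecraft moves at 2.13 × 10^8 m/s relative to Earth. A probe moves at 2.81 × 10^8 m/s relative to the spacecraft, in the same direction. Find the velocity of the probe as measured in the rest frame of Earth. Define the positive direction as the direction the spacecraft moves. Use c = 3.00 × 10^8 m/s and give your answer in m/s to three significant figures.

2.97 × 10^8 m/s

In units of c (dividing by 3.00 × 10^8 m/s): v = 0.710, u' = 0.937.
u = (u' + v)/(1 + u'v/c²):
u = (0.937 + 0.710) / (1 + 0.937·0.710) = 1.6467/1.6650 = 0.9890
Converting back: u = 0.9890 × 3.00 × 10^8 m/s.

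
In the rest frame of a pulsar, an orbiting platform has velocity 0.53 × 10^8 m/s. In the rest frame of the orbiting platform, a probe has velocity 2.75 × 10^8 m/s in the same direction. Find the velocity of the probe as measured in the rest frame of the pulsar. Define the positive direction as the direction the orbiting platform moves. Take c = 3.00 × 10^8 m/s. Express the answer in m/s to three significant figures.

In units of c (dividing by 3.00 × 10^8 m/s): v = 0.177, u' = 0.917.
u = (u' + v)/(1 + u'v/c²):
u = (0.917 + 0.177) / (1 + 0.917·0.177) = 1.0933/1.1619 = 0.9410
Converting back: u = 0.9410 × 3.00 × 10^8 m/s.

2.82 × 10^8 m/s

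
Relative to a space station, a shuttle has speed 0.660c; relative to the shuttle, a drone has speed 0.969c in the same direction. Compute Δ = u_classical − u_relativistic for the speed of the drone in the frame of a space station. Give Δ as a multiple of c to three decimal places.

Δ = 0.635c

Galilean: u_cl = 0.969 + 0.660 = 1.6290.
Relativistic: u_rel = (0.969 + 0.660) / (1 + 0.969·0.660) = 1.6290/1.6395 = 0.9936.
Δ = 1.6290 − 0.9936 = 0.6354.
(The classical prediction exceeds c; the relativistic result does not.)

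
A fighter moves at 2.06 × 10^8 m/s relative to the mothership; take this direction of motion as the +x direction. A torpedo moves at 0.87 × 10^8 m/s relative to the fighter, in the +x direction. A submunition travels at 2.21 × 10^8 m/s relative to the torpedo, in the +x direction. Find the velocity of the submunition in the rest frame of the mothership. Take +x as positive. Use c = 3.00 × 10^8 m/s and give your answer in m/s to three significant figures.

2.91 × 10^8 m/s

Apply u = (u' + v)/(1 + u'v/c²) successively, working outward toward the mothership.
(Dividing each given speed by c = 3.00 × 10^8 m/s to work in units of c.)
Start: velocity of the fighter relative to the mothership = 0.6867c.
Compose with the torpedo (u' = 0.290 in the fighter frame): u_1 = (0.290 + 0.687) / (1 + 0.290·0.687) = 0.9767/1.1991 = 0.8145.
Compose with the submunition (u' = 0.737 in the torpedo frame): u_2 = (0.737 + 0.814) / (1 + 0.737·0.814) = 1.5511/1.6000 = 0.9695.
So u = 0.9695 × 3.00 × 10^8 m/s.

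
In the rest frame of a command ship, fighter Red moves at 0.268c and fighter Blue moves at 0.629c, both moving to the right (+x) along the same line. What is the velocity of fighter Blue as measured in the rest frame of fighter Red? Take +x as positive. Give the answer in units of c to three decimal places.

+0.434c

β_A = 0.268, β_B = 0.629.
Transform to A's frame with the inverse velocity-addition law: u' = (u − v)/(1 − uv/c²), taking u = β_B and v = β_A.
u' = (0.629 − 0.268) / (1 − (0.268)(0.629)) = 0.3610/0.8314 = 0.4342.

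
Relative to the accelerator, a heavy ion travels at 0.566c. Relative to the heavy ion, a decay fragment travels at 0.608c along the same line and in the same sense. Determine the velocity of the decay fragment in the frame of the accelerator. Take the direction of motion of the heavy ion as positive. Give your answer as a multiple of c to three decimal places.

With v = 0.566 and u' = 0.608 (in units of c),
u = (u' + v)/(1 + u'v/c²):
u = (0.608 + 0.566) / (1 + 0.608·0.566) = 1.1740/1.3441 = 0.8734

0.873c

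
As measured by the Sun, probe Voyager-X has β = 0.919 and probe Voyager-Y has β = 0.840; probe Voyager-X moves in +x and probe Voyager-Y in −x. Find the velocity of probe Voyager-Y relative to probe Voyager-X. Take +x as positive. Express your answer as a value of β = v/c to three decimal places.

β_A = 0.919, β_B = -0.840.
Transform to A's frame with the inverse velocity-addition law: u' = (u − v)/(1 − uv/c²), taking u = β_B and v = β_A.
u' = (-0.840 − 0.919) / (1 − (0.919)(-0.840)) = -1.7590/1.7720 = -0.9927.

β = -0.993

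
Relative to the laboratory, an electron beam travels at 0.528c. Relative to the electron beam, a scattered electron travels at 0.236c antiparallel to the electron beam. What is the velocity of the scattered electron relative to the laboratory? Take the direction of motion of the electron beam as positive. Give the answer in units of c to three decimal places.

With v = 0.528 and u' = -0.236 (in units of c),
u = (u' + v)/(1 + u'v/c²):
u = (-0.236 + 0.528) / (1 + (-0.236)·0.528) = 0.2920/0.8754 = 0.3336

+0.334c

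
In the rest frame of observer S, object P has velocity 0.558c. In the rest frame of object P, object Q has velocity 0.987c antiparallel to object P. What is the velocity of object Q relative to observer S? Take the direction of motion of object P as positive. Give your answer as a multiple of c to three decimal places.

-0.955c

With v = 0.558 and u' = -0.987 (in units of c),
u = (u' + v)/(1 + u'v/c²):
u = (-0.987 + 0.558) / (1 + (-0.987)·0.558) = -0.4290/0.4493 = -0.9549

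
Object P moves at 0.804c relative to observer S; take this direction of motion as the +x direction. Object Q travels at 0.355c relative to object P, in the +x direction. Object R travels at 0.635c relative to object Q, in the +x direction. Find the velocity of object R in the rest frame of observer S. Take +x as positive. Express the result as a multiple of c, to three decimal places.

Apply u = (u' + v)/(1 + u'v/c²) successively, working outward toward observer S.
Start: velocity of object P relative to observer S = 0.8040c.
Compose with object Q (u' = 0.355 in object P frame): u_1 = (0.355 + 0.804) / (1 + 0.355·0.804) = 1.1590/1.2854 = 0.9017.
Compose with object R (u' = 0.635 in object Q frame): u_2 = (0.635 + 0.902) / (1 + 0.635·0.902) = 1.5367/1.5725 = 0.9772.

0.977c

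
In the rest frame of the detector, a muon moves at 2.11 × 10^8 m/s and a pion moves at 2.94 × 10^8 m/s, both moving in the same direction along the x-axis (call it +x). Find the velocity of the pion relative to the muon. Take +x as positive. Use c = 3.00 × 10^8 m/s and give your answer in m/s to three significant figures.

β_A = 0.703, β_B = 0.980 (dividing each by c = 3.00 × 10^8 m/s).
Transform to A's frame with the inverse velocity-addition law: u' = (u − v)/(1 − uv/c²), taking u = β_B and v = β_A.
u' = (0.980 − 0.703) / (1 − (0.703)(0.980)) = 0.2767/0.3107 = 0.8904.
u' = 0.8904 × 3.00 × 10^8 m/s.

+2.67 × 10^8 m/s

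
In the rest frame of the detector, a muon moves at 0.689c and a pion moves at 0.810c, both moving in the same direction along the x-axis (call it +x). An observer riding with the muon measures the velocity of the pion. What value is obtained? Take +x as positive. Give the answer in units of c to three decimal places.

β_A = 0.689, β_B = 0.810.
Transform to A's frame with the inverse velocity-addition law: u' = (u − v)/(1 − uv/c²), taking u = β_B and v = β_A.
u' = (0.810 − 0.689) / (1 − (0.689)(0.810)) = 0.1210/0.4419 = 0.2738.

+0.274c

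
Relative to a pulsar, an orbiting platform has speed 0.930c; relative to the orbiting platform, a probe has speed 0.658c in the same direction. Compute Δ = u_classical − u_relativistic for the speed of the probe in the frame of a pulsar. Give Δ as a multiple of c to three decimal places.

Galilean: u_cl = 0.658 + 0.930 = 1.5880.
Relativistic: u_rel = (0.658 + 0.930) / (1 + 0.658·0.930) = 1.5880/1.6119 = 0.9851.
Δ = 1.5880 − 0.9851 = 0.6029.
(The classical prediction exceeds c; the relativistic result does not.)

Δ = 0.603c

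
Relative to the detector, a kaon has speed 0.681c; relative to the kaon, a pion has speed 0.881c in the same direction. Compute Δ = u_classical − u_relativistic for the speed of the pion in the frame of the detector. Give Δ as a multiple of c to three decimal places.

Galilean: u_cl = 0.881 + 0.681 = 1.5620.
Relativistic: u_rel = (0.881 + 0.681) / (1 + 0.881·0.681) = 1.5620/1.6000 = 0.9763.
Δ = 1.5620 − 0.9763 = 0.5857.
(The classical prediction exceeds c; the relativistic result does not.)

Δ = 0.586c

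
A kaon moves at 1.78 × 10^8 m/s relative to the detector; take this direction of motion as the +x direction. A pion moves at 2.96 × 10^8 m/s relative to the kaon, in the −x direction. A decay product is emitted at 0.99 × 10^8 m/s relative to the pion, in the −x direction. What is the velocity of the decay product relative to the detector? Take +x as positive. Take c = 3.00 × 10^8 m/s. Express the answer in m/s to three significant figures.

-2.92 × 10^8 m/s

Apply u = (u' + v)/(1 + u'v/c²) successively, working outward toward the detector.
(Dividing each given speed by c = 3.00 × 10^8 m/s to work in units of c.)
Start: velocity of the kaon relative to the detector = 0.5933c.
Compose with the pion (u' = -0.987 in the kaon frame): u_1 = (-0.987 + 0.593) / (1 + (-0.987)·0.593) = -0.3933/0.4146 = -0.9488.
Compose with the decay product (u' = -0.330 in the pion frame): u_2 = (-0.330 + (-0.949)) / (1 + (-0.330)·(-0.949)) = -1.2788/1.3131 = -0.9739.
So u = -0.9739 × 3.00 × 10^8 m/s.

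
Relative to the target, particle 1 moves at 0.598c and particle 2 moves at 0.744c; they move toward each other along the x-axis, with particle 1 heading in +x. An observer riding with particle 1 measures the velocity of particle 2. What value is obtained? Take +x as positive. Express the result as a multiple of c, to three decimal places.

β_A = 0.598, β_B = -0.744.
Transform to A's frame with the inverse velocity-addition law: u' = (u − v)/(1 − uv/c²), taking u = β_B and v = β_A.
u' = (-0.744 − 0.598) / (1 − (0.598)(-0.744)) = -1.3420/1.4449 = -0.9288.

-0.929c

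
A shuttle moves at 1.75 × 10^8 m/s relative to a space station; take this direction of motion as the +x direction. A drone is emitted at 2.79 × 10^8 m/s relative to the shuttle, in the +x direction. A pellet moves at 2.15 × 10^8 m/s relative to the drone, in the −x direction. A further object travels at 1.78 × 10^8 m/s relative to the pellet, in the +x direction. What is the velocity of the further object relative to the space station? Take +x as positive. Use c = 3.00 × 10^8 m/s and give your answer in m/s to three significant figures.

Apply u = (u' + v)/(1 + u'v/c²) successively, working outward toward the space station.
(Dividing each given speed by c = 3.00 × 10^8 m/s to work in units of c.)
Start: velocity of the shuttle relative to the space station = 0.5833c.
Compose with the drone (u' = 0.930 in the shuttle frame): u_1 = (0.930 + 0.583) / (1 + 0.930·0.583) = 1.5133/1.5425 = 0.9811.
Compose with the pellet (u' = -0.717 in the drone frame): u_2 = (-0.717 + 0.981) / (1 + (-0.717)·0.981) = 0.2644/0.2969 = 0.8907.
Compose with the further object (u' = 0.593 in the pellet frame): u_3 = (0.593 + 0.891) / (1 + 0.593·0.891) = 1.4840/1.5285 = 0.9709.
So u = 0.9709 × 3.00 × 10^8 m/s.

+2.91 × 10^8 m/s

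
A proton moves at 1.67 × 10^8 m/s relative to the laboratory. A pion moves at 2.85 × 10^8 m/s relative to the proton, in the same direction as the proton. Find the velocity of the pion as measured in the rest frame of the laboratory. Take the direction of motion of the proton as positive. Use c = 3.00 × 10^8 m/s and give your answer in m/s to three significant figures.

In units of c (dividing by 3.00 × 10^8 m/s): v = 0.557, u' = 0.950.
u = (u' + v)/(1 + u'v/c²):
u = (0.950 + 0.557) / (1 + 0.950·0.557) = 1.5067/1.5288 = 0.9855
Converting back: u = 0.9855 × 3.00 × 10^8 m/s.

2.96 × 10^8 m/s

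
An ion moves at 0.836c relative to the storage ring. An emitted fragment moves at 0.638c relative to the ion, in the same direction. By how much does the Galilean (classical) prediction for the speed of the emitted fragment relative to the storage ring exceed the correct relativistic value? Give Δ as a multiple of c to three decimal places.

Galilean: u_cl = 0.638 + 0.836 = 1.4740.
Relativistic: u_rel = (0.638 + 0.836) / (1 + 0.638·0.836) = 1.4740/1.5334 = 0.9613.
Δ = 1.4740 − 0.9613 = 0.5127.
(The classical prediction exceeds c; the relativistic result does not.)

Δ = 0.513c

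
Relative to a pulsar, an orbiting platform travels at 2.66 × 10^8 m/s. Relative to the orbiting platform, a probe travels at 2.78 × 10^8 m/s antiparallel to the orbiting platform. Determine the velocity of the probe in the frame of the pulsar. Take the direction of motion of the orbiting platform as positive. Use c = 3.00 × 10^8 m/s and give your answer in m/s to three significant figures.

In units of c (dividing by 3.00 × 10^8 m/s): v = 0.887, u' = -0.927.
u = (u' + v)/(1 + u'v/c²):
u = (-0.927 + 0.887) / (1 + (-0.927)·0.887) = -0.0400/0.1784 = -0.2243
(Galilean addition would give -0.040c.)
Converting back: u = -0.2243 × 3.00 × 10^8 m/s.

-6.73 × 10^7 m/s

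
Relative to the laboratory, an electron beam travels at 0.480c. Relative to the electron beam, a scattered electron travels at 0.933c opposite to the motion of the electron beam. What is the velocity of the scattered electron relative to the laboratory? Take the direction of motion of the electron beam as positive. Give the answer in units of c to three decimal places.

With v = 0.480 and u' = -0.933 (in units of c),
u = (u' + v)/(1 + u'v/c²):
u = (-0.933 + 0.480) / (1 + (-0.933)·0.480) = -0.4530/0.5522 = -0.8204

-0.820c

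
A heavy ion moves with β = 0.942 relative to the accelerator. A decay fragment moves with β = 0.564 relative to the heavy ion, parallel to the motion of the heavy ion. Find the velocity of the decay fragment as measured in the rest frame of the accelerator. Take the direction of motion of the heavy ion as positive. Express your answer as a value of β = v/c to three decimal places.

β = 0.983

With v = 0.942 and u' = 0.564 (in units of c),
u = (u' + v)/(1 + u'v/c²):
u = (0.564 + 0.942) / (1 + 0.564·0.942) = 1.5060/1.5313 = 0.9835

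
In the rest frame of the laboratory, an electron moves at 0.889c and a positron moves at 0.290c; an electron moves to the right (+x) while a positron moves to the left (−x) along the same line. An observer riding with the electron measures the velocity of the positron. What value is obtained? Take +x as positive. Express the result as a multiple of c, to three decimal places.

-0.937c

β_A = 0.889, β_B = -0.290.
Transform to A's frame with the inverse velocity-addition law: u' = (u − v)/(1 − uv/c²), taking u = β_B and v = β_A.
u' = (-0.290 − 0.889) / (1 − (0.889)(-0.290)) = -1.1790/1.2578 = -0.9373.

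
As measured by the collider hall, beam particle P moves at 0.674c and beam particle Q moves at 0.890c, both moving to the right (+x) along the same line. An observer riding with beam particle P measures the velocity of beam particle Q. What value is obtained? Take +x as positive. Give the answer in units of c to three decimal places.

+0.540c

β_A = 0.674, β_B = 0.890.
Transform to A's frame with the inverse velocity-addition law: u' = (u − v)/(1 − uv/c²), taking u = β_B and v = β_A.
u' = (0.890 − 0.674) / (1 − (0.674)(0.890)) = 0.2160/0.4001 = 0.5398.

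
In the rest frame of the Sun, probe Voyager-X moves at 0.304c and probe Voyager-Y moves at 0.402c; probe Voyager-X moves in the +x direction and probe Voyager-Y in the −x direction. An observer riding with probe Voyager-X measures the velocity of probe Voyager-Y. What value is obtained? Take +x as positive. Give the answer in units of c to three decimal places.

β_A = 0.304, β_B = -0.402.
Transform to A's frame with the inverse velocity-addition law: u' = (u − v)/(1 − uv/c²), taking u = β_B and v = β_A.
u' = (-0.402 − 0.304) / (1 − (0.304)(-0.402)) = -0.7060/1.1222 = -0.6291.

-0.629c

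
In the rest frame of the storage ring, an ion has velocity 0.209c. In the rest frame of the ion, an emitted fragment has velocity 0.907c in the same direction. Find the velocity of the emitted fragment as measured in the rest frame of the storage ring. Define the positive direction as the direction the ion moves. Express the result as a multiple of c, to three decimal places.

0.938c

With v = 0.209 and u' = 0.907 (in units of c),
u = (u' + v)/(1 + u'v/c²):
u = (0.907 + 0.209) / (1 + 0.907·0.209) = 1.1160/1.1896 = 0.9382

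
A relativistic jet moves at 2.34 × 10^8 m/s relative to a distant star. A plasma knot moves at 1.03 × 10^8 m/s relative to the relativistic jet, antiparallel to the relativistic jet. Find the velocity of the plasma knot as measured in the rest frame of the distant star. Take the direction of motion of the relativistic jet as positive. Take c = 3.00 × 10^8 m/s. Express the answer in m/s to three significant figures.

In units of c (dividing by 3.00 × 10^8 m/s): v = 0.780, u' = -0.343.
u = (u' + v)/(1 + u'v/c²):
u = (-0.343 + 0.780) / (1 + (-0.343)·0.780) = 0.4367/0.7322 = 0.5964
(Galilean addition would give +0.437c.)
Converting back: u = 0.5964 × 3.00 × 10^8 m/s.

+1.79 × 10^8 m/s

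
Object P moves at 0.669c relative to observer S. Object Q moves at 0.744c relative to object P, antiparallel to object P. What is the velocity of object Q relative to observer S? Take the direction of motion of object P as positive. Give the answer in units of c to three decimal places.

With v = 0.669 and u' = -0.744 (in units of c),
u = (u' + v)/(1 + u'v/c²):
u = (-0.744 + 0.669) / (1 + (-0.744)·0.669) = -0.0750/0.5023 = -0.1493

-0.149c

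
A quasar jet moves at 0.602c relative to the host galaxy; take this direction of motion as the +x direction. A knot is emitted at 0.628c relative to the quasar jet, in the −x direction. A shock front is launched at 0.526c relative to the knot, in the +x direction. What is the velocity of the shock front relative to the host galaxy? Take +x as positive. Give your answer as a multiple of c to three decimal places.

Apply u = (u' + v)/(1 + u'v/c²) successively, working outward toward the host galaxy.
Start: velocity of the quasar jet relative to the host galaxy = 0.6020c.
Compose with the knot (u' = -0.628 in the quasar jet frame): u_1 = (-0.628 + 0.602) / (1 + (-0.628)·0.602) = -0.0260/0.6219 = -0.0418.
Compose with the shock front (u' = 0.526 in the knot frame): u_2 = (0.526 + (-0.042)) / (1 + 0.526·(-0.042)) = 0.4842/0.9780 = 0.4951.

+0.495c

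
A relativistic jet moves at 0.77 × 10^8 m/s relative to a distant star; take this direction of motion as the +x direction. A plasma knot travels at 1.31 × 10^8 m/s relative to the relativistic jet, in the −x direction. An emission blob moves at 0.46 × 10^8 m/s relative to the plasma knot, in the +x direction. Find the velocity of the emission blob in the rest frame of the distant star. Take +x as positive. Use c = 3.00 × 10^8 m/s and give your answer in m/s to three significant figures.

-1.53 × 10^7 m/s

Apply u = (u' + v)/(1 + u'v/c²) successively, working outward toward the distant star.
(Dividing each given speed by c = 3.00 × 10^8 m/s to work in units of c.)
Start: velocity of the relativistic jet relative to the distant star = 0.2567c.
Compose with the plasma knot (u' = -0.437 in the relativistic jet frame): u_1 = (-0.437 + 0.257) / (1 + (-0.437)·0.257) = -0.1800/0.8879 = -0.2027.
Compose with the emission blob (u' = 0.153 in the plasma knot frame): u_2 = (0.153 + (-0.203)) / (1 + 0.153·(-0.203)) = -0.0494/0.9689 = -0.0510.
So u = -0.0510 × 3.00 × 10^8 m/s.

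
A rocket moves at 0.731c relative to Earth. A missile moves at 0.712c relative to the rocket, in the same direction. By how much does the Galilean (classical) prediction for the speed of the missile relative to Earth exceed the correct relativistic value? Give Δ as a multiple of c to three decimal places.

Galilean: u_cl = 0.712 + 0.731 = 1.4430.
Relativistic: u_rel = (0.712 + 0.731) / (1 + 0.712·0.731) = 1.4430/1.5205 = 0.9490.
Δ = 1.4430 − 0.9490 = 0.4940.
(The classical prediction exceeds c; the relativistic result does not.)

Δ = 0.494c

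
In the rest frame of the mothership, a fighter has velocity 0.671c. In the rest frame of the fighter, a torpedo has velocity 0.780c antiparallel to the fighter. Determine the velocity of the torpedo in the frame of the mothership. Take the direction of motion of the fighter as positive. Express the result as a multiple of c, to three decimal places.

-0.229c

With v = 0.671 and u' = -0.780 (in units of c),
u = (u' + v)/(1 + u'v/c²):
u = (-0.780 + 0.671) / (1 + (-0.780)·0.671) = -0.1090/0.4766 = -0.2287
(Galilean addition would give -0.109c.)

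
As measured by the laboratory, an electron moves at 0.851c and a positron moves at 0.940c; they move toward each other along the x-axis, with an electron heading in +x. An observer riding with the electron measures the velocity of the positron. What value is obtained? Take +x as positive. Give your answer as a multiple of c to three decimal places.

β_A = 0.851, β_B = -0.940.
Transform to A's frame with the inverse velocity-addition law: u' = (u − v)/(1 − uv/c²), taking u = β_B and v = β_A.
u' = (-0.940 − 0.851) / (1 − (0.851)(-0.940)) = -1.7910/1.7999 = -0.9950.

-0.995c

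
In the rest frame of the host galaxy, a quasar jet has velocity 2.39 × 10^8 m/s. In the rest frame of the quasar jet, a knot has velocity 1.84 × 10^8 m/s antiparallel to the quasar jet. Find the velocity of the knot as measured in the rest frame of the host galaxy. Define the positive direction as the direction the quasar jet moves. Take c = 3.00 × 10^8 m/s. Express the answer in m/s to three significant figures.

In units of c (dividing by 3.00 × 10^8 m/s): v = 0.797, u' = -0.613.
u = (u' + v)/(1 + u'v/c²):
u = (-0.613 + 0.797) / (1 + (-0.613)·0.797) = 0.1833/0.5114 = 0.3585
(Galilean addition would give +0.183c.)
Converting back: u = 0.3585 × 3.00 × 10^8 m/s.

+1.08 × 10^8 m/s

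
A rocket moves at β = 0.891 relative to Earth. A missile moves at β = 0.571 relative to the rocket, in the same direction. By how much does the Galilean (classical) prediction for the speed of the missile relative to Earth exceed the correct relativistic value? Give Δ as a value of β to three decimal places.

Δ = 0.493

Galilean: u_cl = 0.571 + 0.891 = 1.4620.
Relativistic: u_rel = (0.571 + 0.891) / (1 + 0.571·0.891) = 1.4620/1.5088 = 0.9690.
Δ = 1.4620 − 0.9690 = 0.4930.
(The classical prediction exceeds c; the relativistic result does not.)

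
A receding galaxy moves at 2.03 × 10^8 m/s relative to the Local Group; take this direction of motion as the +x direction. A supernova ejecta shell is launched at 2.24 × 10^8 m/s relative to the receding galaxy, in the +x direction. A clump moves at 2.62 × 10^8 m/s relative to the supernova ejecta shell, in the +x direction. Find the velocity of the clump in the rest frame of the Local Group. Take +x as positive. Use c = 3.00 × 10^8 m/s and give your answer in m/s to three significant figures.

Apply u = (u' + v)/(1 + u'v/c²) successively, working outward toward the Local Group.
(Dividing each given speed by c = 3.00 × 10^8 m/s to work in units of c.)
Start: velocity of the receding galaxy relative to the Local Group = 0.6767c.
Compose with the supernova ejecta shell (u' = 0.747 in the receding galaxy frame): u_1 = (0.747 + 0.677) / (1 + 0.747·0.677) = 1.4233/1.5052 = 0.9456.
Compose with the clump (u' = 0.873 in the supernova ejecta shell frame): u_2 = (0.873 + 0.946) / (1 + 0.873·0.946) = 1.8189/1.8258 = 0.9962.
So u = 0.9962 × 3.00 × 10^8 m/s.

2.99 × 10^8 m/s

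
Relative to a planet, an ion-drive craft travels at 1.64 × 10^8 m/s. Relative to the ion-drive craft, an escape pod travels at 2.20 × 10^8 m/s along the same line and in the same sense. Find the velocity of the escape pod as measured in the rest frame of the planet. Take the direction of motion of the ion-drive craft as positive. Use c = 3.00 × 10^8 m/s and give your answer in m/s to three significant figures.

2.74 × 10^8 m/s

In units of c (dividing by 3.00 × 10^8 m/s): v = 0.547, u' = 0.733.
u = (u' + v)/(1 + u'v/c²):
u = (0.733 + 0.547) / (1 + 0.733·0.547) = 1.2800/1.4009 = 0.9137
(Galilean addition would give +1.280c, exceeding c.)
Converting back: u = 0.9137 × 3.00 × 10^8 m/s.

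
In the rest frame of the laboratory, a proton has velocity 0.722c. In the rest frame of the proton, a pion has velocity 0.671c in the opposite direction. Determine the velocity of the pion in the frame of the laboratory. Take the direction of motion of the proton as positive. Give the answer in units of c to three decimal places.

+0.099c

With v = 0.722 and u' = -0.671 (in units of c),
u = (u' + v)/(1 + u'v/c²):
u = (-0.671 + 0.722) / (1 + (-0.671)·0.722) = 0.0510/0.5155 = 0.0989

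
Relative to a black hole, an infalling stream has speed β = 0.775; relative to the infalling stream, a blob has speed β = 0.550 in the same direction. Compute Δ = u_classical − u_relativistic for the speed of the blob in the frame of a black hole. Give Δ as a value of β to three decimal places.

Galilean: u_cl = 0.550 + 0.775 = 1.3250.
Relativistic: u_rel = (0.550 + 0.775) / (1 + 0.550·0.775) = 1.3250/1.4263 = 0.9290.
Δ = 1.3250 − 0.9290 = 0.3960.
(The classical prediction exceeds c; the relativistic result does not.)

Δ = 0.396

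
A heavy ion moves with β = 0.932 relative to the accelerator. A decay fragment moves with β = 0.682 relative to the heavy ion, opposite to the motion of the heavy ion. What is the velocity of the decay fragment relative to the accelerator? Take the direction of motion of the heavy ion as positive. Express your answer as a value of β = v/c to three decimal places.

With v = 0.932 and u' = -0.682 (in units of c),
u = (u' + v)/(1 + u'v/c²):
u = (-0.682 + 0.932) / (1 + (-0.682)·0.932) = 0.2500/0.3644 = 0.6861

β = +0.686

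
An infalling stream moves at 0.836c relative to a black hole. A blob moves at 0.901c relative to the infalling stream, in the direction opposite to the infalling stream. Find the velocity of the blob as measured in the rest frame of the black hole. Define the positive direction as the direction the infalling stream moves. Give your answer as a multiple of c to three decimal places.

With v = 0.836 and u' = -0.901 (in units of c),
u = (u' + v)/(1 + u'v/c²):
u = (-0.901 + 0.836) / (1 + (-0.901)·0.836) = -0.0650/0.2468 = -0.2634

-0.263c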